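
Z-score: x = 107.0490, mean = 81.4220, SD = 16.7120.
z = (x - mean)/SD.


z = (107.0490 - 81.4220)/16.7120
= 25.6270/16.7120
= 1.5334

z = 1.5334


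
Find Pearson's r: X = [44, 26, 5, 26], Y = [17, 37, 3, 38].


Mean X = 25.2500, Mean Y = 23.7500
SD X = 13.808964, SD Y = 14.618054
Cov = 78.562500
r = 78.562500/(13.808964*14.618054) = 0.3892

r = 0.3892


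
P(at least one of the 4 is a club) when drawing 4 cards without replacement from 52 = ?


P(at least one) = 1 - P(none)
P(none) = (39/52) × (38/51) × (37/50) × (36/49) = 0.303818
P(at least one) = 1 - 0.303818 = 0.6962

P = 0.6962


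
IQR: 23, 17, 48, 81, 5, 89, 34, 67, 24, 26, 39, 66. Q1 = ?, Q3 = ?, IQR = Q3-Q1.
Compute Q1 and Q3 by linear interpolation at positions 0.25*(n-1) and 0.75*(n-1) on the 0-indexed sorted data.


Sorted: 5, 17, 23, 24, 26, 34, 39, 48, 66, 67, 81, 89
Q1 (25th %ile) = 23.7500
Q3 (75th %ile) = 66.2500
IQR = 66.2500 - 23.7500 = 42.5000

IQR = 42.5000


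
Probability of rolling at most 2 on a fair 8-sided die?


Favorable outcomes (roll ≤ 2): 2
Total outcomes = 8
P = 2/8 = 0.2500

P = 0.2500


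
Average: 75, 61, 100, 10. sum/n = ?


Sum = 75 + 61 + 100 + 10 = 246
n = 4
Mean = 246/4 = 61.5000

Mean = 61.5000


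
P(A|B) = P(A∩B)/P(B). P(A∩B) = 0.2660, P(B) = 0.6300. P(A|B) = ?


P(A|B) = 0.2660/0.6300 = 0.4222

P(A|B) = 0.4222


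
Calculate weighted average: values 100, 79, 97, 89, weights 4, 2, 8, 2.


Numerator = 100*4 + 79*2 + 97*8 + 89*2 = 1512
Denominator = 4 + 2 + 8 + 2 = 16
WM = 1512/16 = 94.5000

WM = 94.5000


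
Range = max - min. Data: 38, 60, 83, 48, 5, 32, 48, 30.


Max = 83, Min = 5
Range = 83 - 5 = 78

Range = 78


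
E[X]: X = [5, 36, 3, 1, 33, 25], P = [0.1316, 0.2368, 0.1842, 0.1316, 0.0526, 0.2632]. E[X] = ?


E[X] = 5*0.1316 + 36*0.2368 + 3*0.1842 + 1*0.1316 + 33*0.0526 + 25*0.2632
= 0.6580 + 8.5248 + 0.5526 + 0.1316 + 1.7358 + 6.5800
= 18.1828

E[X] = 18.1828


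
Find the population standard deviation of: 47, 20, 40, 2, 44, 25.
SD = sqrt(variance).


Mean = 29.6667
Variance = 248.8889
SD = sqrt(248.8889) = 15.7762

SD = 15.7762


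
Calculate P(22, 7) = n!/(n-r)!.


P(22,7) = 22!/15!
= 1124000727777607680000/1307674368000
= 859541760

P(22,7) = 859541760


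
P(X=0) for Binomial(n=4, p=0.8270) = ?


C(4,0) = 1
p^0 = 1.000000
(1-p)^4 = 0.000896
P = 1 * 1.000000 * 0.000896 = 0.0009

P(X=0) = 0.0009


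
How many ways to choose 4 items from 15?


C(15,4) = 15!/(4! × 11!)
= 1307674368000/(24 × 39916800)
= 1365

C(15,4) = 1365


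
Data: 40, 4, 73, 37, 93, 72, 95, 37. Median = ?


Sorted: 4, 37, 37, 40, 72, 73, 93, 95
n = 8 (even)
Middle values: 40 and 72
Median = (40+72)/2 = 56.0000

Median = 56.0000


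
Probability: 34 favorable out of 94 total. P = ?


P = 34/94 = 0.3617

P = 0.3617


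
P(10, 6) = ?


P(10,6) = 10!/4!
= 3628800/24
= 151200

P(10,6) = 151200


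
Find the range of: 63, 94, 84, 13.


Max = 94, Min = 13
Range = 94 - 13 = 81

Range = 81


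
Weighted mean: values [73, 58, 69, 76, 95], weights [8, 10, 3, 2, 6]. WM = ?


Numerator = 73*8 + 58*10 + 69*3 + 76*2 + 95*6 = 2093
Denominator = 8 + 10 + 3 + 2 + 6 = 29
WM = 2093/29 = 72.1724

WM = 72.1724


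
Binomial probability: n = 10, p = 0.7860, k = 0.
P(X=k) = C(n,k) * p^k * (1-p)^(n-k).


C(10,0) = 1
p^0 = 1.000000
(1-p)^10 = 2.014363e-07
P = 1 * 1.000000 * 2.014363e-07 = 2.0144e-07

P(X=0) = 2.0144e-07


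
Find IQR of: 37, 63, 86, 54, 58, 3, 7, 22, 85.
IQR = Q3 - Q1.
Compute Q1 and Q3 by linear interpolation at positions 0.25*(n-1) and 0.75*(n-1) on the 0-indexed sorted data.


Sorted: 3, 7, 22, 37, 54, 58, 63, 85, 86
Q1 (25th %ile) = 22.0000
Q3 (75th %ile) = 63.0000
IQR = 63.0000 - 22.0000 = 41.0000

IQR = 41.0000


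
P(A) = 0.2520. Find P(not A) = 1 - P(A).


P(not A) = 1 - 0.2520 = 0.7480

P(not A) = 0.7480


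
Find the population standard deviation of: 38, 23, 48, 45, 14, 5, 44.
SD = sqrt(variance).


Mean = 31.0000
Variance = 247.4286
SD = sqrt(247.4286) = 15.7299

SD = 15.7299


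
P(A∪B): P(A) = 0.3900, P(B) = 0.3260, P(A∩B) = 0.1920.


P(A∪B) = 0.3900 + 0.3260 - 0.1920
= 0.7160 - 0.1920
= 0.5240

P(A∪B) = 0.5240


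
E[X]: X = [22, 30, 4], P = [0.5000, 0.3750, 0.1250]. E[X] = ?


E[X] = 22*0.5000 + 30*0.3750 + 4*0.1250
= 11.0000 + 11.2500 + 0.5000
= 22.7500

E[X] = 22.7500


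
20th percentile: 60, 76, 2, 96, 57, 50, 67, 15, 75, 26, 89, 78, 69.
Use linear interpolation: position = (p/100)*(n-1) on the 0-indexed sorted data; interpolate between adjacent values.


Sorted: 2, 15, 26, 50, 57, 60, 67, 69, 75, 76, 78, 89, 96
n = 13
Index = 20/100 * 12 = 2.4000
Lower = data[2] = 26, Upper = data[3] = 50
P20 = 26 + 0.4000*(24) = 35.6000

P20 = 35.6000


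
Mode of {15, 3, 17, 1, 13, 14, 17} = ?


Frequencies: 1:1, 3:1, 13:1, 14:1, 15:1, 17:2
Max frequency = 2
Mode = 17

Mode = 17


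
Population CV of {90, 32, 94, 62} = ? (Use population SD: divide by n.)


Mean = 69.5000
SD = 24.9149
CV = (24.9149/69.5000)*100 = 35.8487%

CV = 35.8487%


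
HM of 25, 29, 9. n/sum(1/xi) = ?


Sum of reciprocals = 1/25 + 1/29 + 1/9 = 0.185594
HM = 3/0.185594 = 16.1643

HM = 16.1643


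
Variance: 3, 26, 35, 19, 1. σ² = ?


Mean = 16.8000
Squared deviations: 190.4400, 84.6400, 331.2400, 4.8400, 249.6400
Sum = 860.8000
Variance = 860.8000/5 = 172.1600

Variance = 172.1600


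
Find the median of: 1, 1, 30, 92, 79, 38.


Sorted: 1, 1, 30, 38, 79, 92
n = 6 (even)
Middle values: 30 and 38
Median = (30+38)/2 = 34.0000

Median = 34.0000


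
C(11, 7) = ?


C(11,7) = 11!/(7! × 4!)
= 39916800/(5040 × 24)
= 330

C(11,7) = 330


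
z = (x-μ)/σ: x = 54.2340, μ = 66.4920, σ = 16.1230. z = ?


z = (54.2340 - 66.4920)/16.1230
= -12.2580/16.1230
= -0.7603

z = -0.7603


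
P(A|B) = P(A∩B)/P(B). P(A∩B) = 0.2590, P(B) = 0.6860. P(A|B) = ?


P(A|B) = 0.2590/0.6860 = 0.3776

P(A|B) = 0.3776


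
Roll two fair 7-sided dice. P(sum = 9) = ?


Total outcomes = 7×7 = 49
Favorable (sum = 9): 6
P = 6/49 = 0.1224

P = 0.1224


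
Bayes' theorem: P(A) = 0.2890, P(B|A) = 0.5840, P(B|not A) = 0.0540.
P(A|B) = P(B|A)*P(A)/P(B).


P(B) = P(B|A)*P(A) + P(B|A')*P(A')
= 0.5840*0.2890 + 0.0540*0.7110
= 0.168776 + 0.038394 = 0.207170
P(A|B) = 0.168776/0.207170 = 0.8147

P(A|B) = 0.8147


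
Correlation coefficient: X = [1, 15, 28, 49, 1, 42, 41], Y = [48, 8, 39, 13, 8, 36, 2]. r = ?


Mean X = 25.2857, Mean Y = 22.0000
SD X = 18.444622, SD Y = 17.046156
Cov = -56.428571
r = -56.428571/(18.444622*17.046156) = -0.1795

r = -0.1795


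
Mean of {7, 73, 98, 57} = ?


Sum = 7 + 73 + 98 + 57 = 235
n = 4
Mean = 235/4 = 58.7500

Mean = 58.7500


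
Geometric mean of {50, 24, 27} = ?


Product = 50 × 24 × 27 = 32400
GM = 32400^(1/3) = 31.8798

GM = 31.8798


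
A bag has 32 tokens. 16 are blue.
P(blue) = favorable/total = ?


P = 16/32 = 0.5000

P = 0.5000


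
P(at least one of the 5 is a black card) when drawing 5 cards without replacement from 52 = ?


P(at least one) = 1 - P(none)
P(none) = (26/52) × (25/51) × (24/50) × (23/49) × (22/48) = 0.025310
P(at least one) = 1 - 0.025310 = 0.9747

P = 0.9747


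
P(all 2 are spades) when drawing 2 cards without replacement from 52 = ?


P(all spades) = (13/52) × (12/51)
= 0.0588

P = 0.0588


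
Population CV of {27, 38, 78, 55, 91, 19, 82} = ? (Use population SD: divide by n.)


Mean = 55.7143
SD = 26.5099
CV = (26.5099/55.7143)*100 = 47.5819%

CV = 47.5819%


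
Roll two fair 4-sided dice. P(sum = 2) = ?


Total outcomes = 4×4 = 16
Favorable (sum = 2): 1
P = 1/16 = 0.0625

P = 0.0625


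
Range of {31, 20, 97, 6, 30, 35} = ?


Max = 97, Min = 6
Range = 97 - 6 = 91

Range = 91


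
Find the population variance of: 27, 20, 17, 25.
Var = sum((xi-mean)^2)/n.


Mean = 22.2500
Squared deviations: 22.5625, 5.0625, 27.5625, 7.5625
Sum = 62.7500
Variance = 62.7500/4 = 15.6875

Variance = 15.6875


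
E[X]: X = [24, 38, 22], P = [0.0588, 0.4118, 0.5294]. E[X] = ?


E[X] = 24*0.0588 + 38*0.4118 + 22*0.5294
= 1.4112 + 15.6484 + 11.6468
= 28.7064

E[X] = 28.7064


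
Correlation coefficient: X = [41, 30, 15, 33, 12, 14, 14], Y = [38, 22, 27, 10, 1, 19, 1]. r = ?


Mean X = 22.7143, Mean Y = 16.8571
SD X = 10.819484, SD Y = 12.710272
Cov = 80.673469
r = 80.673469/(10.819484*12.710272) = 0.5866

r = 0.5866


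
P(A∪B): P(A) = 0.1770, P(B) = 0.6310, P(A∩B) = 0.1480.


P(A∪B) = 0.1770 + 0.6310 - 0.1480
= 0.8080 - 0.1480
= 0.6600

P(A∪B) = 0.6600


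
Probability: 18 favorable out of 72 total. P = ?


P = 18/72 = 0.2500

P = 0.2500


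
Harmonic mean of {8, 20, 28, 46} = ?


Sum of reciprocals = 1/8 + 1/20 + 1/28 + 1/46 = 0.232453
HM = 4/0.232453 = 17.2077

HM = 17.2077


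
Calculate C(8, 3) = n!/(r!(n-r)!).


C(8,3) = 8!/(3! × 5!)
= 40320/(6 × 120)
= 56

C(8,3) = 56


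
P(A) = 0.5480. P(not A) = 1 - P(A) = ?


P(not A) = 1 - 0.5480 = 0.4520

P(not A) = 0.4520


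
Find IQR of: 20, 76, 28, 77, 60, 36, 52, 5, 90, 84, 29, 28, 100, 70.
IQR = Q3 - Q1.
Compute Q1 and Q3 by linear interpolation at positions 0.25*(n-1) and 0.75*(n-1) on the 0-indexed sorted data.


Sorted: 5, 20, 28, 28, 29, 36, 52, 60, 70, 76, 77, 84, 90, 100
Q1 (25th %ile) = 28.2500
Q3 (75th %ile) = 76.7500
IQR = 76.7500 - 28.2500 = 48.5000

IQR = 48.5000


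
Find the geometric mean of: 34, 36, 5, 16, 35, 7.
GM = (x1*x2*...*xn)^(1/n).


Product = 34 × 36 × 5 × 16 × 35 × 7 = 23990400
GM = 23990400^(1/6) = 16.9827

GM = 16.9827


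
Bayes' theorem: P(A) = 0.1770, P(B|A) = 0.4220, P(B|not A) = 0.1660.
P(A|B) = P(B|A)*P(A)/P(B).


P(B) = P(B|A)*P(A) + P(B|A')*P(A')
= 0.4220*0.1770 + 0.1660*0.8230
= 0.074694 + 0.136618 = 0.211312
P(A|B) = 0.074694/0.211312 = 0.3535

P(A|B) = 0.3535


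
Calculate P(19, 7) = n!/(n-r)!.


P(19,7) = 19!/12!
= 121645100408832000/479001600
= 253955520

P(19,7) = 253955520


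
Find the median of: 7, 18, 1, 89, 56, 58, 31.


Sorted: 1, 7, 18, 31, 56, 58, 89
n = 7 (odd)
Middle value = 31

Median = 31


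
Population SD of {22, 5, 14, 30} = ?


Mean = 17.7500
Variance = 86.1875
SD = sqrt(86.1875) = 9.2837

SD = 9.2837


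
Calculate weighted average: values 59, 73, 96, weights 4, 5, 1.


Numerator = 59*4 + 73*5 + 96*1 = 697
Denominator = 4 + 5 + 1 = 10
WM = 697/10 = 69.7000

WM = 69.7000


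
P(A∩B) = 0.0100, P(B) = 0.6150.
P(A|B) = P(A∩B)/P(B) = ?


P(A|B) = 0.0100/0.6150 = 0.0163

P(A|B) = 0.0163


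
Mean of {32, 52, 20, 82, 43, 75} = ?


Sum = 32 + 52 + 20 + 82 + 43 + 75 = 304
n = 6
Mean = 304/6 = 50.6667

Mean = 50.6667


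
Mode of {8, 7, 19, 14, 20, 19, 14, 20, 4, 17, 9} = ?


Frequencies: 4:1, 7:1, 8:1, 9:1, 14:2, 17:1, 19:2, 20:2
Max frequency = 2
Mode = 14, 19, 20

Mode = 14, 19, 20


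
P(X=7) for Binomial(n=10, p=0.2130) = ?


C(10,7) = 120
p^7 = 1.989103e-05
(1-p)^3 = 0.487443
P = 120 * 1.989103e-05 * 0.487443 = 0.0012

P(X=7) = 0.0012


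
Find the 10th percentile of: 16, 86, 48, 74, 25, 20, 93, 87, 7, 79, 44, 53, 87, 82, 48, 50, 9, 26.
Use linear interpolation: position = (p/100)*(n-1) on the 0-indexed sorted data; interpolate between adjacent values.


Sorted: 7, 9, 16, 20, 25, 26, 44, 48, 48, 50, 53, 74, 79, 82, 86, 87, 87, 93
n = 18
Index = 10/100 * 17 = 1.7000
Lower = data[1] = 9, Upper = data[2] = 16
P10 = 9 + 0.7000*(7) = 13.9000

P10 = 13.9000


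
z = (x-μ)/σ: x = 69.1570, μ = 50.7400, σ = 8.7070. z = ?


z = (69.1570 - 50.7400)/8.7070
= 18.4170/8.7070
= 2.1152

z = 2.1152


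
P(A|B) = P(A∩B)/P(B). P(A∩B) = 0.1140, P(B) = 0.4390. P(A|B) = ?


P(A|B) = 0.1140/0.4390 = 0.2597

P(A|B) = 0.2597


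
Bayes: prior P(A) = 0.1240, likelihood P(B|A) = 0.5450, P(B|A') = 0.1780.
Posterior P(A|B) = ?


P(B) = P(B|A)*P(A) + P(B|A')*P(A')
= 0.5450*0.1240 + 0.1780*0.8760
= 0.067580 + 0.155928 = 0.223508
P(A|B) = 0.067580/0.223508 = 0.3024

P(A|B) = 0.3024


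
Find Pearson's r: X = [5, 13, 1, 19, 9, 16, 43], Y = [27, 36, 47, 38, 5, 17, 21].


Mean X = 15.1429, Mean Y = 27.2857
SD X = 12.743946, SD Y = 13.209459
Cov = -42.897959
r = -42.897959/(12.743946*13.209459) = -0.2548

r = -0.2548


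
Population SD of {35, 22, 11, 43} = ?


Mean = 27.7500
Variance = 149.6875
SD = sqrt(149.6875) = 12.2347

SD = 12.2347


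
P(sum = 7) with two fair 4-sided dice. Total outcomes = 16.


Total outcomes = 4×4 = 16
Favorable (sum = 7): 2
P = 2/16 = 0.1250

P = 0.1250


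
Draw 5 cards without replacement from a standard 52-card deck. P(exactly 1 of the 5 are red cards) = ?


Hypergeometric: P(X=1) = C(26,1)·C(26,4) / C(52,5)
= 26 × 14950 / 2598960
= 388700/2598960 = 0.1496

P = 0.1496


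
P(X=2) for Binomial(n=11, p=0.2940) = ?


C(11,2) = 55
p^2 = 0.086436
(1-p)^9 = 0.043575
P = 55 * 0.086436 * 0.043575 = 0.2072

P(X=2) = 0.2072


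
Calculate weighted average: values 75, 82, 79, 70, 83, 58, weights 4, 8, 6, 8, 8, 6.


Numerator = 75*4 + 82*8 + 79*6 + 70*8 + 83*8 + 58*6 = 3002
Denominator = 4 + 8 + 6 + 8 + 8 + 6 = 40
WM = 3002/40 = 75.0500

WM = 75.0500


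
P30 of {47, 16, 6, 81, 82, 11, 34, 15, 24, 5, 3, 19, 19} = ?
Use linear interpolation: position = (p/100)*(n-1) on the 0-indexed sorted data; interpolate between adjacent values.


Sorted: 3, 5, 6, 11, 15, 16, 19, 19, 24, 34, 47, 81, 82
n = 13
Index = 30/100 * 12 = 3.6000
Lower = data[3] = 11, Upper = data[4] = 15
P30 = 11 + 0.6000*(4) = 13.4000

P30 = 13.4000


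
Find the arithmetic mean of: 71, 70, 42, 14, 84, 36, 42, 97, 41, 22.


Sum = 71 + 70 + 42 + 14 + 84 + 36 + 42 + 97 + 41 + 22 = 519
n = 10
Mean = 519/10 = 51.9000

Mean = 51.9000


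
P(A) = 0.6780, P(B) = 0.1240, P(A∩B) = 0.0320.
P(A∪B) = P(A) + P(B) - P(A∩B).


P(A∪B) = 0.6780 + 0.1240 - 0.0320
= 0.8020 - 0.0320
= 0.7700

P(A∪B) = 0.7700


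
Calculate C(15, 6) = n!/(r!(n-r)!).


C(15,6) = 15!/(6! × 9!)
= 1307674368000/(720 × 362880)
= 5005

C(15,6) = 5005


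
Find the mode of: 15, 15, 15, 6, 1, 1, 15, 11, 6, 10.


Frequencies: 1:2, 6:2, 10:1, 11:1, 15:4
Max frequency = 4
Mode = 15

Mode = 15


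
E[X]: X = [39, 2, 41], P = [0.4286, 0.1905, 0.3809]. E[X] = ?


E[X] = 39*0.4286 + 2*0.1905 + 41*0.3809
= 16.7154 + 0.3810 + 15.6169
= 32.7133

E[X] = 32.7133


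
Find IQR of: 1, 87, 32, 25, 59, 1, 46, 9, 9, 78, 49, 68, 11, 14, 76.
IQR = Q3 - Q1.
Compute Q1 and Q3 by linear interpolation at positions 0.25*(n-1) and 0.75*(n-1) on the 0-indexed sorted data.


Sorted: 1, 1, 9, 9, 11, 14, 25, 32, 46, 49, 59, 68, 76, 78, 87
Q1 (25th %ile) = 10.0000
Q3 (75th %ile) = 63.5000
IQR = 63.5000 - 10.0000 = 53.5000

IQR = 53.5000


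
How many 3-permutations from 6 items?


P(6,3) = 6!/3!
= 720/6
= 120

P(6,3) = 120


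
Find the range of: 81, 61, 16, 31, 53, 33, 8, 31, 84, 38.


Max = 84, Min = 8
Range = 84 - 8 = 76

Range = 76


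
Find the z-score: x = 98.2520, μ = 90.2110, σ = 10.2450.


z = (98.2520 - 90.2110)/10.2450
= 8.0410/10.2450
= 0.7849

z = 0.7849


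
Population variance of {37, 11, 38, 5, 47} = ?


Mean = 27.6000
Squared deviations: 88.3600, 275.5600, 108.1600, 510.7600, 376.3600
Sum = 1359.2000
Variance = 1359.2000/5 = 271.8400

Variance = 271.8400


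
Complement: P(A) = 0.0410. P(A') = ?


P(not A) = 1 - 0.0410 = 0.9590

P(not A) = 0.9590


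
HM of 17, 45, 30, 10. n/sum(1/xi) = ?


Sum of reciprocals = 1/17 + 1/45 + 1/30 + 1/10 = 0.214379
HM = 4/0.214379 = 18.6585

HM = 18.6585


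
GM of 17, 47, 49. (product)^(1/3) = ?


Product = 17 × 47 × 49 = 39151
GM = 39151^(1/3) = 33.9558

GM = 33.9558


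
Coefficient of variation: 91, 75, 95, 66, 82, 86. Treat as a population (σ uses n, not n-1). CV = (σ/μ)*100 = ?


Mean = 82.5000
SD = 9.7425
CV = (9.7425/82.5000)*100 = 11.8091%

CV = 11.8091%


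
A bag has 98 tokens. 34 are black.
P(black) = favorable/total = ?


P = 34/98 = 0.3469

P = 0.3469


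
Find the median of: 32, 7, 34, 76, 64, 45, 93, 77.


Sorted: 7, 32, 34, 45, 64, 76, 77, 93
n = 8 (even)
Middle values: 45 and 64
Median = (45+64)/2 = 54.5000

Median = 54.5000


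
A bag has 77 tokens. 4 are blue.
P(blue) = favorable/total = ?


P = 4/77 = 0.0519

P = 0.0519


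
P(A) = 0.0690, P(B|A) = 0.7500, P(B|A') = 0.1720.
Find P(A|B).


P(B) = P(B|A)*P(A) + P(B|A')*P(A')
= 0.7500*0.0690 + 0.1720*0.9310
= 0.051750 + 0.160132 = 0.211882
P(A|B) = 0.051750/0.211882 = 0.2442

P(A|B) = 0.2442


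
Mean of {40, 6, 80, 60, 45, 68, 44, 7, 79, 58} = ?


Sum = 40 + 6 + 80 + 60 + 45 + 68 + 44 + 7 + 79 + 58 = 487
n = 10
Mean = 487/10 = 48.7000

Mean = 48.7000


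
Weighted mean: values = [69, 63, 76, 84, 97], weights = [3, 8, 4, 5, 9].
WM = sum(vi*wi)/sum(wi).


Numerator = 69*3 + 63*8 + 76*4 + 84*5 + 97*9 = 2308
Denominator = 3 + 8 + 4 + 5 + 9 = 29
WM = 2308/29 = 79.5862

WM = 79.5862


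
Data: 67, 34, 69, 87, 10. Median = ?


Sorted: 10, 34, 67, 69, 87
n = 5 (odd)
Middle value = 67

Median = 67


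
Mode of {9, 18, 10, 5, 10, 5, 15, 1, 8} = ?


Frequencies: 1:1, 5:2, 8:1, 9:1, 10:2, 15:1, 18:1
Max frequency = 2
Mode = 5, 10

Mode = 5, 10


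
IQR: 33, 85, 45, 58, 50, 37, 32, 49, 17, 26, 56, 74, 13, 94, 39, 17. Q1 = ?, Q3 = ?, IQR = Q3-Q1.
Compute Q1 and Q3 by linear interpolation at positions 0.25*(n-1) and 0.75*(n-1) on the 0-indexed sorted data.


Sorted: 13, 17, 17, 26, 32, 33, 37, 39, 45, 49, 50, 56, 58, 74, 85, 94
Q1 (25th %ile) = 30.5000
Q3 (75th %ile) = 56.5000
IQR = 56.5000 - 30.5000 = 26.0000

IQR = 26.0000


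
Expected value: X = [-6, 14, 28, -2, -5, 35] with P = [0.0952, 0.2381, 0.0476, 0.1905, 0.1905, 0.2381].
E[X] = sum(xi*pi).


E[X] = -6*0.0952 + 14*0.2381 + 28*0.0476 - 2*0.1905 - 5*0.1905 + 35*0.2381
= -0.5712 + 3.3334 + 1.3328 - 0.3810 - 0.9525 + 8.3335
= 11.0950

E[X] = 11.0950


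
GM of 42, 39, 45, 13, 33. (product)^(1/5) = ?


Product = 42 × 39 × 45 × 13 × 33 = 31621590
GM = 31621590^(1/5) = 31.6225

GM = 31.6225


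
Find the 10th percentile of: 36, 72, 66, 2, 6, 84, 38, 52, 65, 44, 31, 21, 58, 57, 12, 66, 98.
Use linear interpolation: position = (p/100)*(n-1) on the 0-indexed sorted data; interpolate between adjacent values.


Sorted: 2, 6, 12, 21, 31, 36, 38, 44, 52, 57, 58, 65, 66, 66, 72, 84, 98
n = 17
Index = 10/100 * 16 = 1.6000
Lower = data[1] = 6, Upper = data[2] = 12
P10 = 6 + 0.6000*(6) = 9.6000

P10 = 9.6000


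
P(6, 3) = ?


P(6,3) = 6!/3!
= 720/6
= 120

P(6,3) = 120


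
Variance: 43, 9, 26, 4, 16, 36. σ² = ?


Mean = 22.3333
Squared deviations: 427.1111, 177.7778, 13.4444, 336.1111, 40.1111, 186.7778
Sum = 1181.3333
Variance = 1181.3333/6 = 196.8889

Variance = 196.8889


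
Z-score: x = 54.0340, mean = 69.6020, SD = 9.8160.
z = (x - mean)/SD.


z = (54.0340 - 69.6020)/9.8160
= -15.5680/9.8160
= -1.5860

z = -1.5860


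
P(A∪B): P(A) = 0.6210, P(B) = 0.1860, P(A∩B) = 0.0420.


P(A∪B) = 0.6210 + 0.1860 - 0.0420
= 0.8070 - 0.0420
= 0.7650

P(A∪B) = 0.7650


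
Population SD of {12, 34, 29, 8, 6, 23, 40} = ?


Mean = 21.7143
Variance = 152.7755
SD = sqrt(152.7755) = 12.3602

SD = 12.3602


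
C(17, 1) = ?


C(17,1) = 17!/(1! × 16!)
= 355687428096000/(1 × 20922789888000)
= 17

C(17,1) = 17


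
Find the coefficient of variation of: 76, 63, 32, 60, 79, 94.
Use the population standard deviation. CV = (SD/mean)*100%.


Mean = 67.3333
SD = 19.3362
CV = (19.3362/67.3333)*100 = 28.7171%

CV = 28.7171%


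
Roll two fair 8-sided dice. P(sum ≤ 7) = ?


Total outcomes = 8×8 = 64
Favorable (sum ≤ 7): 21
P = 21/64 = 0.3281

P = 0.3281


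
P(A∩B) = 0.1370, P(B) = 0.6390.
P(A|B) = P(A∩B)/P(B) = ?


P(A|B) = 0.1370/0.6390 = 0.2144

P(A|B) = 0.2144


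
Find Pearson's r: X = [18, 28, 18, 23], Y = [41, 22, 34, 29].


Mean X = 21.7500, Mean Y = 31.5000
SD X = 4.145781, SD Y = 6.946222
Cov = -26.875000
r = -26.875000/(4.145781*6.946222) = -0.9332

r = -0.9332


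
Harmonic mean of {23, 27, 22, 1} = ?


Sum of reciprocals = 1/23 + 1/27 + 1/22 + 1/1 = 1.125970
HM = 4/1.125970 = 3.5525

HM = 3.5525


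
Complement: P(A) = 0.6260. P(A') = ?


P(not A) = 1 - 0.6260 = 0.3740

P(not A) = 0.3740


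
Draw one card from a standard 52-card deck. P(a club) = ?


13 clubs in 52 cards
P = 13/52 = 0.2500

P = 0.2500


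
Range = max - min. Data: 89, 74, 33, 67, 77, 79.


Max = 89, Min = 33
Range = 89 - 33 = 56

Range = 56


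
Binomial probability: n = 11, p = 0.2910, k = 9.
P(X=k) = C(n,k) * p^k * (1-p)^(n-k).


C(11,9) = 55
p^9 = 1.496363e-05
(1-p)^2 = 0.502681
P = 55 * 1.496363e-05 * 0.502681 = 0.0004

P(X=9) = 0.0004


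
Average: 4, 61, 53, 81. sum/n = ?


Sum = 4 + 61 + 53 + 81 = 199
n = 4
Mean = 199/4 = 49.7500

Mean = 49.7500


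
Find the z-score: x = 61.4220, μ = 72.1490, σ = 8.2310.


z = (61.4220 - 72.1490)/8.2310
= -10.7270/8.2310
= -1.3032

z = -1.3032


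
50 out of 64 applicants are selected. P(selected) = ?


P = 50/64 = 0.7812

P = 0.7812


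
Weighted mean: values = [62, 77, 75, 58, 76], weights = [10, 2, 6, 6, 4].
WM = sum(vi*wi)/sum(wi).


Numerator = 62*10 + 77*2 + 75*6 + 58*6 + 76*4 = 1876
Denominator = 10 + 2 + 6 + 6 + 4 = 28
WM = 1876/28 = 67.0000

WM = 67.0000


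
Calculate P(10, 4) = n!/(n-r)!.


P(10,4) = 10!/6!
= 3628800/720
= 5040

P(10,4) = 5040


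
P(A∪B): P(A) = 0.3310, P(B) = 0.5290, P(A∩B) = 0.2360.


P(A∪B) = 0.3310 + 0.5290 - 0.2360
= 0.8600 - 0.2360
= 0.6240

P(A∪B) = 0.6240


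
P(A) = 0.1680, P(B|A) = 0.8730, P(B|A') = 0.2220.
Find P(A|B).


P(B) = P(B|A)*P(A) + P(B|A')*P(A')
= 0.8730*0.1680 + 0.2220*0.8320
= 0.146664 + 0.184704 = 0.331368
P(A|B) = 0.146664/0.331368 = 0.4426

P(A|B) = 0.4426


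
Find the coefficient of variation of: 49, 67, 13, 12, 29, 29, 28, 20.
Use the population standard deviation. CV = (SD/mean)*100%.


Mean = 30.8750
SD = 17.4745
CV = (17.4745/30.8750)*100 = 56.5977%

CV = 56.5977%


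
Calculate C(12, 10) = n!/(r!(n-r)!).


C(12,10) = 12!/(10! × 2!)
= 479001600/(3628800 × 2)
= 66

C(12,10) = 66


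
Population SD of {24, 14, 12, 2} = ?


Mean = 13.0000
Variance = 61.0000
SD = sqrt(61.0000) = 7.8102

SD = 7.8102


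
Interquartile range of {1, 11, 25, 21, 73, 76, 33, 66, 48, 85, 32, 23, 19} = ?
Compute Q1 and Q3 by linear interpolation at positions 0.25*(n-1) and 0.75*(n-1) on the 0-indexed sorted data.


Sorted: 1, 11, 19, 21, 23, 25, 32, 33, 48, 66, 73, 76, 85
Q1 (25th %ile) = 21.0000
Q3 (75th %ile) = 66.0000
IQR = 66.0000 - 21.0000 = 45.0000

IQR = 45.0000


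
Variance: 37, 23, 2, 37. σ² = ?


Mean = 24.7500
Squared deviations: 150.0625, 3.0625, 517.5625, 150.0625
Sum = 820.7500
Variance = 820.7500/4 = 205.1875

Variance = 205.1875


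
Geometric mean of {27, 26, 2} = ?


Product = 27 × 26 × 2 = 1404
GM = 1404^(1/3) = 11.1975

GM = 11.1975


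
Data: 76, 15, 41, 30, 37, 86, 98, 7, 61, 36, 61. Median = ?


Sorted: 7, 15, 30, 36, 37, 41, 61, 61, 76, 86, 98
n = 11 (odd)
Middle value = 41

Median = 41


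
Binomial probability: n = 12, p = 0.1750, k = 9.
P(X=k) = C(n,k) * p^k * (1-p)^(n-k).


C(12,9) = 220
p^9 = 1.539368e-07
(1-p)^3 = 0.561516
P = 220 * 1.539368e-07 * 0.561516 = 1.9016e-05

P(X=9) = 1.9016e-05


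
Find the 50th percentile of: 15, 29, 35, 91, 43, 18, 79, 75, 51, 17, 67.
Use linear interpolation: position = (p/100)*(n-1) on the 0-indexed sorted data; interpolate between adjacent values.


Sorted: 15, 17, 18, 29, 35, 43, 51, 67, 75, 79, 91
n = 11
Index = 50/100 * 10 = 5.0000
Lower = data[5] = 43, Upper = data[6] = 51
P50 = 43 + 0*(8) = 43.0000

P50 = 43.0000


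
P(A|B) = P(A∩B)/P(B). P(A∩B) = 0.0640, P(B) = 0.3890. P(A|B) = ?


P(A|B) = 0.0640/0.3890 = 0.1645

P(A|B) = 0.1645


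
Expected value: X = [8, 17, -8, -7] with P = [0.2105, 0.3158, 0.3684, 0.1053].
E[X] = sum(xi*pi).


E[X] = 8*0.2105 + 17*0.3158 - 8*0.3684 - 7*0.1053
= 1.6840 + 5.3686 - 2.9472 - 0.7371
= 3.3683

E[X] = 3.3683


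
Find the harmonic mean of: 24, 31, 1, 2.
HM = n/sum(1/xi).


Sum of reciprocals = 1/24 + 1/31 + 1/1 + 1/2 = 1.573925
HM = 4/1.573925 = 2.5414

HM = 2.5414


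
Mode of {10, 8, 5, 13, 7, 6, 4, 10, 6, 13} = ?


Frequencies: 4:1, 5:1, 6:2, 7:1, 8:1, 10:2, 13:2
Max frequency = 2
Mode = 6, 10, 13

Mode = 6, 10, 13


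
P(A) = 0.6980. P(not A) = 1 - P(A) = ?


P(not A) = 1 - 0.6980 = 0.3020

P(not A) = 0.3020


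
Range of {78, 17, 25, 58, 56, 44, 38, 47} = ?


Max = 78, Min = 17
Range = 78 - 17 = 61

Range = 61


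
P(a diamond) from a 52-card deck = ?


13 diamonds in 52 cards
P = 13/52 = 0.2500

P = 0.2500


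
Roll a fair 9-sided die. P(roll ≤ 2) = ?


Favorable outcomes (roll ≤ 2): 2
Total outcomes = 9
P = 2/9 = 0.2222

P = 0.2222


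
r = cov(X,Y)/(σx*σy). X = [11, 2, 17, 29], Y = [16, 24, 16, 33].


Mean X = 14.7500, Mean Y = 22.2500
SD X = 9.807523, SD Y = 7.013380
Cov = 35.062500
r = 35.062500/(9.807523*7.013380) = 0.5097

r = 0.5097


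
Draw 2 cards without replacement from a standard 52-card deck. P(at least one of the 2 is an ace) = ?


P(at least one) = 1 - P(none)
P(none) = (48/52) × (47/51) = 0.850679
P(at least one) = 1 - 0.850679 = 0.1493

P = 0.1493


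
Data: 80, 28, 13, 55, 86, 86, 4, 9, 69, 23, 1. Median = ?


Sorted: 1, 4, 9, 13, 23, 28, 55, 69, 80, 86, 86
n = 11 (odd)
Middle value = 28

Median = 28


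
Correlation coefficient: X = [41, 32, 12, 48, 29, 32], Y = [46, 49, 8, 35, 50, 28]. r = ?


Mean X = 32.3333, Mean Y = 36.0000
SD X = 11.145502, SD Y = 14.798649
Cov = 98.666667
r = 98.666667/(11.145502*14.798649) = 0.5982

r = 0.5982


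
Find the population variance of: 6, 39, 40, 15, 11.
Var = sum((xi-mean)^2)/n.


Mean = 22.2000
Squared deviations: 262.4400, 282.2400, 316.8400, 51.8400, 125.4400
Sum = 1038.8000
Variance = 1038.8000/5 = 207.7600

Variance = 207.7600


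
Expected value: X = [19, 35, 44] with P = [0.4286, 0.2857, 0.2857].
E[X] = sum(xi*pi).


E[X] = 19*0.4286 + 35*0.2857 + 44*0.2857
= 8.1434 + 9.9995 + 12.5708
= 30.7137

E[X] = 30.7137


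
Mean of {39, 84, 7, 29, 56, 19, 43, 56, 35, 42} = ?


Sum = 39 + 84 + 7 + 29 + 56 + 19 + 43 + 56 + 35 + 42 = 410
n = 10
Mean = 410/10 = 41.0000

Mean = 41.0000


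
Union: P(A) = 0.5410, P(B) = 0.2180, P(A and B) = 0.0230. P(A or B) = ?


P(A∪B) = 0.5410 + 0.2180 - 0.0230
= 0.7590 - 0.0230
= 0.7360

P(A∪B) = 0.7360


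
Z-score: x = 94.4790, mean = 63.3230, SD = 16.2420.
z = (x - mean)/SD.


z = (94.4790 - 63.3230)/16.2420
= 31.1560/16.2420
= 1.9182

z = 1.9182


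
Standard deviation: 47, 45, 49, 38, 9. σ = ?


Mean = 37.6000
Variance = 218.2400
SD = sqrt(218.2400) = 14.7729

SD = 14.7729


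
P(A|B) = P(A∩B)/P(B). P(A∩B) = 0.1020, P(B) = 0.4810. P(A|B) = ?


P(A|B) = 0.1020/0.4810 = 0.2121

P(A|B) = 0.2121


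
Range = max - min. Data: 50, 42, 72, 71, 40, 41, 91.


Max = 91, Min = 40
Range = 91 - 40 = 51

Range = 51


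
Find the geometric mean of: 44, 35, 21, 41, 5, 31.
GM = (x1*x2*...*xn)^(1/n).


Product = 44 × 35 × 21 × 41 × 5 × 31 = 205520700
GM = 205520700^(1/6) = 24.2927

GM = 24.2927


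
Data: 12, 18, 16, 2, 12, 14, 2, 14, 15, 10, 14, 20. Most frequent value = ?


Frequencies: 2:2, 10:1, 12:2, 14:3, 15:1, 16:1, 18:1, 20:1
Max frequency = 3
Mode = 14

Mode = 14


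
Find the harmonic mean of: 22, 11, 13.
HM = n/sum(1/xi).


Sum of reciprocals = 1/22 + 1/11 + 1/13 = 0.213287
HM = 3/0.213287 = 14.0656

HM = 14.0656


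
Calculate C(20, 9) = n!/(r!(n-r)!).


C(20,9) = 20!/(9! × 11!)
= 2432902008176640000/(362880 × 39916800)
= 167960

C(20,9) = 167960


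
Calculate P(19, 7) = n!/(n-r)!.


P(19,7) = 19!/12!
= 121645100408832000/479001600
= 253955520

P(19,7) = 253955520


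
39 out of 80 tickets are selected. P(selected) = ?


P = 39/80 = 0.4875

P = 0.4875


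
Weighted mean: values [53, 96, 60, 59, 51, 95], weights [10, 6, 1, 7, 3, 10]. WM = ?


Numerator = 53*10 + 96*6 + 60*1 + 59*7 + 51*3 + 95*10 = 2682
Denominator = 10 + 6 + 1 + 7 + 3 + 10 = 37
WM = 2682/37 = 72.4865

WM = 72.4865


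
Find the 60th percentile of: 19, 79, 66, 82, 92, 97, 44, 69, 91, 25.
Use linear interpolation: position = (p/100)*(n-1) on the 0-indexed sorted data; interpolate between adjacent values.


Sorted: 19, 25, 44, 66, 69, 79, 82, 91, 92, 97
n = 10
Index = 60/100 * 9 = 5.4000
Lower = data[5] = 79, Upper = data[6] = 82
P60 = 79 + 0.4000*(3) = 80.2000

P60 = 80.2000


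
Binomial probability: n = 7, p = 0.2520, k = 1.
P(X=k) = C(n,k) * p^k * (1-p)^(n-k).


C(7,1) = 7
p^1 = 0.252000
(1-p)^6 = 0.175150
P = 7 * 0.252000 * 0.175150 = 0.3090

P(X=1) = 0.3090


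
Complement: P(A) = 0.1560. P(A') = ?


P(not A) = 1 - 0.1560 = 0.8440

P(not A) = 0.8440


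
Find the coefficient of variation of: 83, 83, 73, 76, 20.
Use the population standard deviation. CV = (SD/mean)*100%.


Mean = 67.0000
SD = 23.8244
CV = (23.8244/67.0000)*100 = 35.5587%

CV = 35.5587%


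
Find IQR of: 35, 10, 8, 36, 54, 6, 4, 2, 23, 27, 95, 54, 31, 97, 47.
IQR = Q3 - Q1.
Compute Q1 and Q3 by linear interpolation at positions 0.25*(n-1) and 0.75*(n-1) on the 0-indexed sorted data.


Sorted: 2, 4, 6, 8, 10, 23, 27, 31, 35, 36, 47, 54, 54, 95, 97
Q1 (25th %ile) = 9.0000
Q3 (75th %ile) = 50.5000
IQR = 50.5000 - 9.0000 = 41.5000

IQR = 41.5000


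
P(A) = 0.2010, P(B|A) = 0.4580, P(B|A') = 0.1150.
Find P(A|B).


P(B) = P(B|A)*P(A) + P(B|A')*P(A')
= 0.4580*0.2010 + 0.1150*0.7990
= 0.092058 + 0.091885 = 0.183943
P(A|B) = 0.092058/0.183943 = 0.5005

P(A|B) = 0.5005


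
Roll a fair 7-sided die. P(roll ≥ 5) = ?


Favorable outcomes (roll ≥ 5): 3
Total outcomes = 7
P = 3/7 = 0.4286

P = 0.4286


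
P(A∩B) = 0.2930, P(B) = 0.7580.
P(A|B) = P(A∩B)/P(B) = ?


P(A|B) = 0.2930/0.7580 = 0.3865

P(A|B) = 0.3865


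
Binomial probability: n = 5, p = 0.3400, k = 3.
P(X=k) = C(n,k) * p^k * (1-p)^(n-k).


C(5,3) = 10
p^3 = 0.039304
(1-p)^2 = 0.435600
P = 10 * 0.039304 * 0.435600 = 0.1712

P(X=3) = 0.1712


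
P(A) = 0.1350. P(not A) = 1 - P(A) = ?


P(not A) = 1 - 0.1350 = 0.8650

P(not A) = 0.8650


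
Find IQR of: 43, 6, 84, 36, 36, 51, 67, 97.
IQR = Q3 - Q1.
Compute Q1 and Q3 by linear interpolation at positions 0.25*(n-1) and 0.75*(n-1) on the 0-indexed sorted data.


Sorted: 6, 36, 36, 43, 51, 67, 84, 97
Q1 (25th %ile) = 36.0000
Q3 (75th %ile) = 71.2500
IQR = 71.2500 - 36.0000 = 35.2500

IQR = 35.2500


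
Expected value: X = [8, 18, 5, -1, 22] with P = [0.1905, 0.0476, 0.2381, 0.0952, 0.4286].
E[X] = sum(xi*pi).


E[X] = 8*0.1905 + 18*0.0476 + 5*0.2381 - 1*0.0952 + 22*0.4286
= 1.5240 + 0.8568 + 1.1905 - 0.0952 + 9.4292
= 12.9053

E[X] = 12.9053


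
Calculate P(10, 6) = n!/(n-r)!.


P(10,6) = 10!/4!
= 3628800/24
= 151200

P(10,6) = 151200


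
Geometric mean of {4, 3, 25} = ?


Product = 4 × 3 × 25 = 300
GM = 300^(1/3) = 6.6943

GM = 6.6943


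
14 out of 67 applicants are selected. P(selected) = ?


P = 14/67 = 0.2090

P = 0.2090


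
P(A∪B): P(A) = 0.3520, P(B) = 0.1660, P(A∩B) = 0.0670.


P(A∪B) = 0.3520 + 0.1660 - 0.0670
= 0.5180 - 0.0670
= 0.4510

P(A∪B) = 0.4510


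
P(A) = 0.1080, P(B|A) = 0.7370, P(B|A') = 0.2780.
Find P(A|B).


P(B) = P(B|A)*P(A) + P(B|A')*P(A')
= 0.7370*0.1080 + 0.2780*0.8920
= 0.079596 + 0.247976 = 0.327572
P(A|B) = 0.079596/0.327572 = 0.2430

P(A|B) = 0.2430


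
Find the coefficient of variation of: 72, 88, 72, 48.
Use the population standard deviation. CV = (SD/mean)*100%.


Mean = 70.0000
SD = 14.2829
CV = (14.2829/70.0000)*100 = 20.4041%

CV = 20.4041%


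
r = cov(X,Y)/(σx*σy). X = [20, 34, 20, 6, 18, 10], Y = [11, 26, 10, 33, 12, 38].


Mean X = 18.0000, Mean Y = 21.6667
SD X = 8.869423, SD Y = 11.234866
Cov = -40.333333
r = -40.333333/(8.869423*11.234866) = -0.4048

r = -0.4048


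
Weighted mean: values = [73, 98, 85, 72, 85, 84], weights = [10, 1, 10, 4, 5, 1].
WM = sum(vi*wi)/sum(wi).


Numerator = 73*10 + 98*1 + 85*10 + 72*4 + 85*5 + 84*1 = 2475
Denominator = 10 + 1 + 10 + 4 + 5 + 1 = 31
WM = 2475/31 = 79.8387

WM = 79.8387


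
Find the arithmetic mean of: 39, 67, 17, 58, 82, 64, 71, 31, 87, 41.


Sum = 39 + 67 + 17 + 58 + 82 + 64 + 71 + 31 + 87 + 41 = 557
n = 10
Mean = 557/10 = 55.7000

Mean = 55.7000


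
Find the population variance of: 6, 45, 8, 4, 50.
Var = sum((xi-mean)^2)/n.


Mean = 22.6000
Squared deviations: 275.5600, 501.7600, 213.1600, 345.9600, 750.7600
Sum = 2087.2000
Variance = 2087.2000/5 = 417.4400

Variance = 417.4400


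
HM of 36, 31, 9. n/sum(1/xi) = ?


Sum of reciprocals = 1/36 + 1/31 + 1/9 = 0.171147
HM = 3/0.171147 = 17.5288

HM = 17.5288


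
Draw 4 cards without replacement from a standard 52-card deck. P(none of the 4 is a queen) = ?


P(no queens) = (48/52) × (47/51) × (46/50) × (45/49)
= 0.7187

P = 0.7187


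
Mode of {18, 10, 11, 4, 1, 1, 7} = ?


Frequencies: 1:2, 4:1, 7:1, 10:1, 11:1, 18:1
Max frequency = 2
Mode = 1

Mode = 1


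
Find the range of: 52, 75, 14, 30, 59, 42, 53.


Max = 75, Min = 14
Range = 75 - 14 = 61

Range = 61


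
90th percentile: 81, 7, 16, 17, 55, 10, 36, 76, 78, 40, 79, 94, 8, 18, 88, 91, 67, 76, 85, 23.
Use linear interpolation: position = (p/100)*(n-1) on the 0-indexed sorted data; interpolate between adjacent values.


Sorted: 7, 8, 10, 16, 17, 18, 23, 36, 40, 55, 67, 76, 76, 78, 79, 81, 85, 88, 91, 94
n = 20
Index = 90/100 * 19 = 17.1000
Lower = data[17] = 88, Upper = data[18] = 91
P90 = 88 + 0.1000*(3) = 88.3000

P90 = 88.3000


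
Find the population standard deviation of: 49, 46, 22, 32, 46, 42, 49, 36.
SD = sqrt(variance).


Mean = 40.2500
Variance = 80.1875
SD = sqrt(80.1875) = 8.9547

SD = 8.9547


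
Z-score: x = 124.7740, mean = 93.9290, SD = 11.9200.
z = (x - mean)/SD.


z = (124.7740 - 93.9290)/11.9200
= 30.8450/11.9200
= 2.5877

z = 2.5877


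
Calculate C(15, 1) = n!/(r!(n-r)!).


C(15,1) = 15!/(1! × 14!)
= 1307674368000/(1 × 87178291200)
= 15

C(15,1) = 15


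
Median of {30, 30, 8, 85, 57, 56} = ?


Sorted: 8, 30, 30, 56, 57, 85
n = 6 (even)
Middle values: 30 and 56
Median = (30+56)/2 = 43.0000

Median = 43.0000


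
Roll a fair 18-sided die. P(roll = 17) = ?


Favorable outcomes (roll = 17): 1
Total outcomes = 18
P = 1/18 = 0.0556

P = 0.0556


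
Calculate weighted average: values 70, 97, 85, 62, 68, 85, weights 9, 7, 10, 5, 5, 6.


Numerator = 70*9 + 97*7 + 85*10 + 62*5 + 68*5 + 85*6 = 3319
Denominator = 9 + 7 + 10 + 5 + 5 + 6 = 42
WM = 3319/42 = 79.0238

WM = 79.0238


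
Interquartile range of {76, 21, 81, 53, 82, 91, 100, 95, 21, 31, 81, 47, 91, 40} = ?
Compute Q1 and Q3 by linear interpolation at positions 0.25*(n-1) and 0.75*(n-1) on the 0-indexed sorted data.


Sorted: 21, 21, 31, 40, 47, 53, 76, 81, 81, 82, 91, 91, 95, 100
Q1 (25th %ile) = 41.7500
Q3 (75th %ile) = 88.7500
IQR = 88.7500 - 41.7500 = 47.0000

IQR = 47.0000


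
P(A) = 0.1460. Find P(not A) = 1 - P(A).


P(not A) = 1 - 0.1460 = 0.8540

P(not A) = 0.8540


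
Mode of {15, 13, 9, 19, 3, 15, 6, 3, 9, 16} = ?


Frequencies: 3:2, 6:1, 9:2, 13:1, 15:2, 16:1, 19:1
Max frequency = 2
Mode = 3, 9, 15

Mode = 3, 9, 15


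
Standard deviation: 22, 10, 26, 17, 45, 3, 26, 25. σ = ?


Mean = 21.7500
Variance = 137.4375
SD = sqrt(137.4375) = 11.7234

SD = 11.7234


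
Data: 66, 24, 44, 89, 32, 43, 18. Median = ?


Sorted: 18, 24, 32, 43, 44, 66, 89
n = 7 (odd)
Middle value = 43

Median = 43


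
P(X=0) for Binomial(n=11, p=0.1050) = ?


C(11,0) = 1
p^0 = 1.000000
(1-p)^11 = 0.295157
P = 1 * 1.000000 * 0.295157 = 0.2952

P(X=0) = 0.2952


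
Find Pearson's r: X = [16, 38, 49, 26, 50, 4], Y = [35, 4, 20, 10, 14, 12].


Mean X = 30.5000, Mean Y = 15.8333
SD X = 16.889346, SD Y = 9.805044
Cov = -32.916667
r = -32.916667/(16.889346*9.805044) = -0.1988

r = -0.1988


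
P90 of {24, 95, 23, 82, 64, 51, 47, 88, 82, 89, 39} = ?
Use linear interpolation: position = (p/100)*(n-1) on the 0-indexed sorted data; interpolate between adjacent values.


Sorted: 23, 24, 39, 47, 51, 64, 82, 82, 88, 89, 95
n = 11
Index = 90/100 * 10 = 9.0000
Lower = data[9] = 89, Upper = data[10] = 95
P90 = 89 + 0*(6) = 89.0000

P90 = 89.0000


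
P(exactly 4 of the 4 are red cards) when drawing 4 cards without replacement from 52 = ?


Hypergeometric: P(X=4) = C(26,4)·C(26,0) / C(52,4)
= 14950 × 1 / 270725
= 14950/270725 = 0.0552

P = 0.0552


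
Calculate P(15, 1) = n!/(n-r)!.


P(15,1) = 15!/14!
= 1307674368000/87178291200
= 15

P(15,1) = 15


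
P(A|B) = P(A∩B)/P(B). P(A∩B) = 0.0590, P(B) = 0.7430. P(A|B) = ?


P(A|B) = 0.0590/0.7430 = 0.0794

P(A|B) = 0.0794


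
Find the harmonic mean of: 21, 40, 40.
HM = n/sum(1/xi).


Sum of reciprocals = 1/21 + 1/40 + 1/40 = 0.097619
HM = 3/0.097619 = 30.7317

HM = 30.7317


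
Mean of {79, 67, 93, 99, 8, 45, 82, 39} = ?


Sum = 79 + 67 + 93 + 99 + 8 + 45 + 82 + 39 = 512
n = 8
Mean = 512/8 = 64.0000

Mean = 64.0000


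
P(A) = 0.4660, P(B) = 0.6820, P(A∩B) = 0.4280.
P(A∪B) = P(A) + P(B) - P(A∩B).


P(A∪B) = 0.4660 + 0.6820 - 0.4280
= 1.1480 - 0.4280
= 0.7200

P(A∪B) = 0.7200


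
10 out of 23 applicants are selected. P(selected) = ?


P = 10/23 = 0.4348

P = 0.4348


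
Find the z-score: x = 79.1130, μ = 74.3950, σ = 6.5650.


z = (79.1130 - 74.3950)/6.5650
= 4.7180/6.5650
= 0.7187

z = 0.7187


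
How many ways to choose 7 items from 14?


C(14,7) = 14!/(7! × 7!)
= 87178291200/(5040 × 5040)
= 3432

C(14,7) = 3432


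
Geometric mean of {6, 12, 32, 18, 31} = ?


Product = 6 × 12 × 32 × 18 × 31 = 1285632
GM = 1285632^(1/5) = 16.6657

GM = 16.6657


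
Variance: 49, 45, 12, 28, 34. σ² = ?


Mean = 33.6000
Squared deviations: 237.1600, 129.9600, 466.5600, 31.3600, 0.1600
Sum = 865.2000
Variance = 865.2000/5 = 173.0400

Variance = 173.0400


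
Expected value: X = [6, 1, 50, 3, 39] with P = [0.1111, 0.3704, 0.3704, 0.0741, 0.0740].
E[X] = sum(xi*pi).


E[X] = 6*0.1111 + 1*0.3704 + 50*0.3704 + 3*0.0741 + 39*0.0740
= 0.6666 + 0.3704 + 18.5200 + 0.2223 + 2.8860
= 22.6653

E[X] = 22.6653


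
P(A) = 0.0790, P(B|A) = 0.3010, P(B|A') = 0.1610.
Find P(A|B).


P(B) = P(B|A)*P(A) + P(B|A')*P(A')
= 0.3010*0.0790 + 0.1610*0.9210
= 0.023779 + 0.148281 = 0.172060
P(A|B) = 0.023779/0.172060 = 0.1382

P(A|B) = 0.1382


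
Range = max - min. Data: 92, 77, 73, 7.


Max = 92, Min = 7
Range = 92 - 7 = 85

Range = 85


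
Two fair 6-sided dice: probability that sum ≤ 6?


Total outcomes = 6×6 = 36
Favorable (sum ≤ 6): 15
P = 15/36 = 0.4167

P = 0.4167


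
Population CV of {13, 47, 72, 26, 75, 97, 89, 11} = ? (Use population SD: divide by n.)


Mean = 53.7500
SD = 32.0185
CV = (32.0185/53.7500)*100 = 59.5694%

CV = 59.5694%


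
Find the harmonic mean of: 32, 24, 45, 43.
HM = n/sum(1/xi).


Sum of reciprocals = 1/32 + 1/24 + 1/45 + 1/43 = 0.118395
HM = 4/0.118395 = 33.7853

HM = 33.7853


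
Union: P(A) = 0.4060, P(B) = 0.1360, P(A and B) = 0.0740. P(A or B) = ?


P(A∪B) = 0.4060 + 0.1360 - 0.0740
= 0.5420 - 0.0740
= 0.4680

P(A∪B) = 0.4680


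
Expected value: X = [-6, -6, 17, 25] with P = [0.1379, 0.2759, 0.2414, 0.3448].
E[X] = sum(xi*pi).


E[X] = -6*0.1379 - 6*0.2759 + 17*0.2414 + 25*0.3448
= -0.8274 - 1.6554 + 4.1038 + 8.6200
= 10.2410

E[X] = 10.2410


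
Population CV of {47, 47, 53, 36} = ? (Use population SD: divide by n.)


Mean = 45.7500
SD = 6.1390
CV = (6.1390/45.7500)*100 = 13.4186%

CV = 13.4186%
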